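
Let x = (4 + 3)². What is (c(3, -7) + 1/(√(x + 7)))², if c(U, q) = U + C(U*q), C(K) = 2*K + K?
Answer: (1680 - √14)²/784 ≈ 3584.0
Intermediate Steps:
x = 49 (x = 7² = 49)
C(K) = 3*K
c(U, q) = U + 3*U*q (c(U, q) = U + 3*(U*q) = U + 3*U*q)
(c(3, -7) + 1/(√(x + 7)))² = (3*(1 + 3*(-7)) + 1/(√(49 + 7)))² = (3*(1 - 21) + 1/(√56))² = (3*(-20) + 1/(2*√14))² = (-60 + √14/28)²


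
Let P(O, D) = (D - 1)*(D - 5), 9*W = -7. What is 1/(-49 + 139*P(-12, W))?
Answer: 81/111679 ≈ 0.00072529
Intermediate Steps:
W = -7/9 (W = (⅑)*(-7) = -7/9 ≈ -0.77778)
P(O, D) = (-1 + D)*(-5 + D)
1/(-49 + 139*P(-12, W)) = 1/(-49 + 139*(5 + (-7/9)² - 6*(-7/9))) = 1/(-49 + 139*(5 + 49/81 + 14/3)) = 1/(-49 + 139*(832/81)) = 1/(-49 + 115648/81) = 1/(111679/81) = 81/111679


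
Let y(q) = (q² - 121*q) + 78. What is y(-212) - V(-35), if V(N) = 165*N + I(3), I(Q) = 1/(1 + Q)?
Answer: 305795/4 ≈ 76449.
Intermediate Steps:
V(N) = ¼ + 165*N (V(N) = 165*N + 1/(1 + 3) = 165*N + 1/4 = 165*N + ¼ = ¼ + 165*N)
y(q) = 78 + q² - 121*q
y(-212) - V(-35) = (78 + (-212)² - 121*(-212)) - (¼ + 165*(-35)) = (78 + 44944 + 25652) - (¼ - 5775) = 70674 - 1*(-23099/4) = 70674 + 23099/4 = 305795/4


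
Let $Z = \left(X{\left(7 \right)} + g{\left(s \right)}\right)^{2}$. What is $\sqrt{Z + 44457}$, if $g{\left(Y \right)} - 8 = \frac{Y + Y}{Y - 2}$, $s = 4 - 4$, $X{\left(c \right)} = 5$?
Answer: $\sqrt{44626} \approx 211.25$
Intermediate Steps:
$s = 0$
$g{\left(Y \right)} = 8 + \frac{2 Y}{-2 + Y}$ ($g{\left(Y \right)} = 8 + \frac{Y + Y}{Y - 2} = 8 + \frac{2 Y}{-2 + Y}$)
$Z = 169$ ($Z = \left(5 + \frac{2 \left(-8 + 5 \cdot 0\right)}{-2 + 0}\right)^{2} = \left(5 + \frac{2 \left(-8 + 0\right)}{-2}\right)^{2} = \left(5 + 2 \left(- \frac{1}{2}\right) \left(-8\right)\right)^{2} = \left(5 + 8\right)^{2} = 13^{2} = 169$)
$\sqrt{Z + 44457} = \sqrt{169 + 44457} = \sqrt{44626}$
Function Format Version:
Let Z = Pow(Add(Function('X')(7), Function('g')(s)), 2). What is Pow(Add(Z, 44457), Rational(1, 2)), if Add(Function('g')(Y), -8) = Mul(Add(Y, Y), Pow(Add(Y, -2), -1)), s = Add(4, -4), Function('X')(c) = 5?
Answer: Pow(44626, Rational(1, 2)) ≈ 211.25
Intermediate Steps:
s = 0
Function('g')(Y) = Add(8, Mul(2, Y, Pow(Add(-2, Y), -1))) (Function('g')(Y) = Add(8, Mul(Add(Y, Y), Pow(Add(Y, -2), -1))) = Add(8, Mul(Mul(2, Y), Pow(Add(-2, Y), -1))) = Add(8, Mul(2, Y, Pow(Add(-2, Y), -1))))
Z = 169 (Z = Pow(Add(5, Mul(2, Pow(Add(-2, 0), -1), Add(-8, Mul(5, 0)))), 2) = Pow(Add(5, Mul(2, Pow(-2, -1), Add(-8, 0))), 2) = Pow(Add(5, Mul(2, Rational(-1, 2), -8)), 2) = Pow(Add(5, 8), 2) = Pow(13, 2) = 169)
Pow(Add(Z, 44457), Rational(1, 2)) = Pow(Add(169, 44457), Rational(1, 2)) = Pow(44626, Rational(1, 2))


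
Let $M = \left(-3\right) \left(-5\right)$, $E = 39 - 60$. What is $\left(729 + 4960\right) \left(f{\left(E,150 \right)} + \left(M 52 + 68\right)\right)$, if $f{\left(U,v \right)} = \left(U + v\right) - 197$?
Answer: $4437420$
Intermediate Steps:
$E = -21$ ($E = 39 - 60 = -21$)
$M = 15$
$f{\left(U,v \right)} = -197 + U + v$
$\left(729 + 4960\right) \left(f{\left(E,150 \right)} + \left(M 52 + 68\right)\right) = \left(729 + 4960\right) \left(\left(-197 - 21 + 150\right) + \left(15 \cdot 52 + 68\right)\right) = 5689 \left(-68 + \left(780 + 68\right)\right) = 5689 \left(-68 + 848\right) = 5689 \cdot 780 = 4437420$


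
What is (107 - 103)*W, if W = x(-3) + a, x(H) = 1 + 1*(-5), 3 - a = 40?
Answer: -164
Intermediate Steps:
a = -37 (a = 3 - 1*40 = 3 - 40 = -37)
x(H) = -4 (x(H) = 1 - 5 = -4)
W = -41 (W = -4 - 37 = -41)
(107 - 103)*W = (107 - 103)*(-41) = 4*(-41) = -164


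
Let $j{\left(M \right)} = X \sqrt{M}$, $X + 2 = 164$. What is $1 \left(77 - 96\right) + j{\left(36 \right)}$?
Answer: $953$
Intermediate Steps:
$X = 162$ ($X = -2 + 164 = 162$)
$j{\left(M \right)} = 162 \sqrt{M}$
$1 \left(77 - 96\right) + j{\left(36 \right)} = 1 \left(77 - 96\right) + 162 \sqrt{36} = 1 \left(-19\right) + 162 \cdot 6 = -19 + 972 = 953$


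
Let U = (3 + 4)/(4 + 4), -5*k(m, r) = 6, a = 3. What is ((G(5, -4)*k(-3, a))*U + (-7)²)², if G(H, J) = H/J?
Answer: 648025/256 ≈ 2531.3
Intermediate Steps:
k(m, r) = -6/5 (k(m, r) = -⅕*6 = -6/5)
U = 7/8 ≈ 0.87500
((G(5, -4)*k(-3, a))*U + (-7)²)² = (((5/(-4))*(-6/5))*(7/8) + (-7)²)² = (((5*(-¼))*(-6/5))*(7/8) + 49)² = (-5/4*(-6/5)*(7/8) + 49)² = ((3/2)*(7/8) + 49)² = (21/16 + 49)² = (805/16)² = 648025/256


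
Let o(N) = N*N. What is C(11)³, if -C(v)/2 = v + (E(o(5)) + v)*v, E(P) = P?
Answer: -539353144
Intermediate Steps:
o(N) = N²
C(v) = -2*v - 2*v*(25 + v) (C(v) = -2*(v + (5² + v)*v) = -2*(v + (25 + v)*v) = -2*(v + v*(25 + v)) = -2*v - 2*v*(25 + v))
C(11)³ = (-2*11*(26 + 11))³ = (-2*11*37)³ = (-814)³ = -539353144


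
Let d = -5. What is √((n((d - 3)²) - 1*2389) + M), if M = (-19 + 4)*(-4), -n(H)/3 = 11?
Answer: I*√2362 ≈ 48.6*I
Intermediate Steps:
n(H) = -33 (n(H) = -3*11 = -33)
M = 60 (M = -15*(-4) = 60)
√((n((d - 3)²) - 1*2389) + M) = √((-33 - 1*2389) + 60) = √((-33 - 2389) + 60) = √(-2422 + 60) = √(-2362) = I*√2362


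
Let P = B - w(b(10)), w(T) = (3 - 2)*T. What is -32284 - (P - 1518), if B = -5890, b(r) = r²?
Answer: -24776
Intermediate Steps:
w(T) = T (w(T) = 1*T = T)
P = -5990 (P = -5890 - 1*10² = -5890 - 1*100 = -5890 - 100 = -5990)
-32284 - (P - 1518) = -32284 - (-5990 - 1518) = -32284 - 1*(-7508) = -32284 + 7508 = -24776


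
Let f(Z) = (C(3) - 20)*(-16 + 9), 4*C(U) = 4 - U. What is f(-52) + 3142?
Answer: 13121/4 ≈ 3280.3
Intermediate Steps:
C(U) = 1 - U/4 (C(U) = (4 - U)/4 = 1 - U/4)
f(Z) = 553/4 (f(Z) = ((1 - ¼*3) - 20)*(-16 + 9) = ((1 - ¾) - 20)*(-7) = (¼ - 20)*(-7) = -79/4*(-7) = 553/4)
f(-52) + 3142 = 553/4 + 3142 = 13121/4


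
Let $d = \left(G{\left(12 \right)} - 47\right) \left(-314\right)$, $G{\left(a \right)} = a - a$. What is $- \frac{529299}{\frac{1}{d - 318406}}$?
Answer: $160720582752$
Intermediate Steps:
$G{\left(a \right)} = 0$
$d = 14758$ ($d = \left(0 - 47\right) \left(-314\right) = \left(-47\right) \left(-314\right) = 14758$)
$- \frac{529299}{\frac{1}{d - 318406}} = - \frac{529299}{\frac{1}{14758 - 318406}} = - \frac{529299}{\frac{1}{-303648}} = - \frac{529299}{- \frac{1}{303648}} = \left(-529299\right) \left(-303648\right) = 160720582752$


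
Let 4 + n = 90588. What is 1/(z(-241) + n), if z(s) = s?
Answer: 1/90343 ≈ 1.1069e-5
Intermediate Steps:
n = 90584 (n = -4 + 90588 = 90584)
1/(z(-241) + n) = 1/(-241 + 90584) = 1/90343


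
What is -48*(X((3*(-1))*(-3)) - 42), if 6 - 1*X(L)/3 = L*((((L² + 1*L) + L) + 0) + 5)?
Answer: 135936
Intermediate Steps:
X(L) = 18 - 3*L*(5 + L² + 2*L) (X(L) = 18 - 3*L*((((L² + 1*L) + L) + 0) + 5) = 18 - 3*L*((((L² + L) + L) + 0) + 5) = 18 - 3*L*((((L + L²) + L) + 0) + 5) = 18 - 3*L*(((L² + 2*L) + 0) + 5) = 18 - 3*L*((L² + 2*L) + 5) = 18 - 3*L*(5 + L² + 2*L))
-48*(X((3*(-1))*(-3)) - 42) = -48*((18 - 15*3*(-1)*(-3) - 6*((3*(-1))*(-3))² - 3*((3*(-1))*(-3))³) - 42) = -48*((18 - (-45)*(-3) - 6*(-3*(-3))² - 3*(-3*(-3))³) - 42) = -48*((18 - 15*9 - 6*9² - 3*9³) - 42) = -48*((18 - 135 - 6*81 - 3*729) - 42) = -48*((18 - 135 - 486 - 2187) - 42) = -48*(-2790 - 42) = -48*(-2832) = 135936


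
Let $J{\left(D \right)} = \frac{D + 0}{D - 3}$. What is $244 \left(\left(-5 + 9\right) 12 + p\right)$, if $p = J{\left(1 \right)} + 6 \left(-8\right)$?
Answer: $-122$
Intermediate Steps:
$J{\left(D \right)} = \frac{D}{-3 + D}$
$p = - \frac{97}{2}$ ($p = 1 \frac{1}{-3 + 1} + 6 \left(-8\right) = 1 \frac{1}{-2} - 48 = 1 \left(- \frac{1}{2}\right) - 48 = - \frac{1}{2} - 48 = - \frac{97}{2} \approx -48.5$)
$244 \left(\left(-5 + 9\right) 12 + p\right) = 244 \left(\left(-5 + 9\right) 12 - \frac{97}{2}\right) = 244 \left(4 \cdot 12 - \frac{97}{2}\right) = 244 \left(48 - \frac{97}{2}\right) = 244 \left(- \frac{1}{2}\right) = -122$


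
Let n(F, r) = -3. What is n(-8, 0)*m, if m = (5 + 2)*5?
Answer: -105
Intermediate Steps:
m = 35 (m = 7*5 = 35)
n(-8, 0)*m = -3*35 = -105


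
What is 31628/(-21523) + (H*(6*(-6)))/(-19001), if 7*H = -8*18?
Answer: -4318320628/2862709661 ≈ -1.5085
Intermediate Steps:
H = -144/7 (H = (-8*18)/7 = (⅐)*(-144) = -144/7 ≈ -20.571)
31628/(-21523) + (H*(6*(-6)))/(-19001) = 31628/(-21523) - 864*(-6)/7/(-19001) = 31628*(-1/21523) - 144/7*(-36)*(-1/19001) = -31628/21523 + (5184/7)*(-1/19001) = -31628/21523 - 5184/133007 = -4318320628/2862709661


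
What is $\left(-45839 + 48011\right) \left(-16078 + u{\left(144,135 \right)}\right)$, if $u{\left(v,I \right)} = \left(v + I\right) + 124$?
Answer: $-34046100$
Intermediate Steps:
$u{\left(v,I \right)} = 124 + I + v$ ($u{\left(v,I \right)} = \left(I + v\right) + 124 = 124 + I + v$)
$\left(-45839 + 48011\right) \left(-16078 + u{\left(144,135 \right)}\right) = \left(-45839 + 48011\right) \left(-16078 + \left(124 + 135 + 144\right)\right) = 2172 \left(-16078 + 403\right) = 2172 \left(-15675\right) = -34046100$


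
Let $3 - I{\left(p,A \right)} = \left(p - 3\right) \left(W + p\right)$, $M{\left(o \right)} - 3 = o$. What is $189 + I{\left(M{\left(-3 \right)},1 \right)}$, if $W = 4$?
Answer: $204$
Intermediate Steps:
$M{\left(o \right)} = 3 + o$
$I{\left(p,A \right)} = 3 - \left(-3 + p\right) \left(4 + p\right)$ ($I{\left(p,A \right)} = 3 - \left(p - 3\right) \left(4 + p\right) = 3 - \left(-3 + p\right) \left(4 + p\right)$)
$189 + I{\left(M{\left(-3 \right)},1 \right)} = 189 - \left(-15 + \left(3 - 3\right)^{2}\right) = 189 - -15 = 189 + \left(15 + 0 - 0\right) = 189 + \left(15 + 0 + 0\right) = 189 + 15 = 204$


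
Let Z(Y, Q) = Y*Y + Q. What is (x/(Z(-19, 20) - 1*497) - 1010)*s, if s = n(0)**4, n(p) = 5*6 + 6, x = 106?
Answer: -49240462464/29 ≈ -1.6979e+9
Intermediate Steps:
n(p) = 36 (n(p) = 30 + 6 = 36)
Z(Y, Q) = Q + Y**2 (Z(Y, Q) = Y**2 + Q = Q + Y**2)
s = 1679616 (s = 36**4 = 1679616)
(x/(Z(-19, 20) - 1*497) - 1010)*s = (106/((20 + (-19)**2) - 1*497) - 1010)*1679616 = (106/((20 + 361) - 497) - 1010)*1679616 = (106/(381 - 497) - 1010)*1679616 = (106/(-116) - 1010)*1679616 = (106*(-1/116) - 1010)*1679616 = (-53/58 - 1010)*1679616 = -58633/58*1679616 = -49240462464/29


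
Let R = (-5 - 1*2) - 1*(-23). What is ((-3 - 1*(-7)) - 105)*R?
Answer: -1616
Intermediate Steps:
R = 16 (R = (-5 - 2) + 23 = -7 + 23 = 16)
((-3 - 1*(-7)) - 105)*R = ((-3 - 1*(-7)) - 105)*16 = ((-3 + 7) - 105)*16 = (4 - 105)*16 = -101*16 = -1616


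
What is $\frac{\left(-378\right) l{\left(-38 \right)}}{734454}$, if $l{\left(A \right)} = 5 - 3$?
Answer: $- \frac{2}{1943} \approx -0.0010293$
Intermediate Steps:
$l{\left(A \right)} = 2$
$\frac{\left(-378\right) l{\left(-38 \right)}}{734454} = \frac{\left(-378\right) 2}{734454} = \left(-756\right) \frac{1}{734454} = - \frac{2}{1943}$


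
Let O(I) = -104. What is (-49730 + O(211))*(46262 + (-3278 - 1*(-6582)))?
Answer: -2470072044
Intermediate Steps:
(-49730 + O(211))*(46262 + (-3278 - 1*(-6582))) = (-49730 - 104)*(46262 + (-3278 - 1*(-6582))) = -49834*(46262 + (-3278 + 6582)) = -49834*(46262 + 3304) = -49834*49566 = -2470072044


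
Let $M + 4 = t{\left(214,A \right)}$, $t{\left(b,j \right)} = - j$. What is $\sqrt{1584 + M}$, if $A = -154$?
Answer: $17 \sqrt{6} \approx 41.641$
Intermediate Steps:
$M = 150$ ($M = -4 - -154 = -4 + 154 = 150$)
$\sqrt{1584 + M} = \sqrt{1584 + 150} = \sqrt{1734} = 17 \sqrt{6}$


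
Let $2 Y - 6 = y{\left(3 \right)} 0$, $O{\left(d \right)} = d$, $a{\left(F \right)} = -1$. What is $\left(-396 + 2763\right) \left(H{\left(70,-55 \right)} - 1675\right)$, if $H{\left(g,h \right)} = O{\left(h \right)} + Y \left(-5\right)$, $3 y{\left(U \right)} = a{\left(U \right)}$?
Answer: $-4130415$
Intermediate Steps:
$y{\left(U \right)} = - \frac{1}{3}$ ($y{\left(U \right)} = \frac{1}{3} \left(-1\right) = - \frac{1}{3}$)
$Y = 3$ ($Y = 3 + \frac{\left(- \frac{1}{3}\right) 0}{2} = 3 + \frac{1}{2} \cdot 0 = 3 + 0 = 3$)
$H{\left(g,h \right)} = -15 + h$ ($H{\left(g,h \right)} = h + 3 \left(-5\right) = h - 15 = -15 + h$)
$\left(-396 + 2763\right) \left(H{\left(70,-55 \right)} - 1675\right) = \left(-396 + 2763\right) \left(\left(-15 - 55\right) - 1675\right) = 2367 \left(-70 - 1675\right) = 2367 \left(-1745\right) = -4130415$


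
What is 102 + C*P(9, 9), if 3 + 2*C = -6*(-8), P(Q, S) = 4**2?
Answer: 462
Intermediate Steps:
P(Q, S) = 16
C = 45/2 (C = -3/2 + (-6*(-8))/2 = -3/2 + (1/2)*48 = -3/2 + 24 = 45/2 ≈ 22.500)
102 + C*P(9, 9) = 102 + (45/2)*16 = 102 + 360 = 462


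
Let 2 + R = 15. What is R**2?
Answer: 169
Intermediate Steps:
R = 13 (R = -2 + 15 = 13)
R**2 = 13**2 = 169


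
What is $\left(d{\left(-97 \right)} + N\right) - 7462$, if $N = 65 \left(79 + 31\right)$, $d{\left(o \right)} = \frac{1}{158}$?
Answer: $- \frac{49295}{158} \approx -311.99$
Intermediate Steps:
$d{\left(o \right)} = \frac{1}{158}$
$N = 7150$ ($N = 65 \cdot 110 = 7150$)
$\left(d{\left(-97 \right)} + N\right) - 7462 = \left(\frac{1}{158} + 7150\right) - 7462 = \frac{1129701}{158} - 7462 = - \frac{49295}{158}$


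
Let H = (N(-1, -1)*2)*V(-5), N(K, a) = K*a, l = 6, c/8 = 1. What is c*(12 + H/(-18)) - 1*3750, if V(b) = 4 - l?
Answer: -32870/9 ≈ -3652.2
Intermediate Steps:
c = 8 (c = 8*1 = 8)
V(b) = -2 (V(b) = 4 - 1*6 = 4 - 6 = -2)
H = -4 (H = (-1*(-1)*2)*(-2) = (1*2)*(-2) = 2*(-2) = -4)
c*(12 + H/(-18)) - 1*3750 = 8*(12 - 4/(-18)) - 1*3750 = 8*(12 - 4*(-1/18)) - 3750 = 8*(12 + 2/9) - 3750 = 8*(110/9) - 3750 = 880/9 - 3750 = -32870/9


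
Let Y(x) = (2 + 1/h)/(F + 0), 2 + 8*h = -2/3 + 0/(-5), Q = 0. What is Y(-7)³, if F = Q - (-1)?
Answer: -1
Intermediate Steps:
h = -⅓ (h = -¼ + (-2/3 + 0/(-5))/8 = -¼ + (-2*⅓ + 0*(-⅕))/8 = -¼ + (-⅔ + 0)/8 = -¼ + (⅛)*(-⅔) = -¼ - 1/12 = -⅓ ≈ -0.33333)
F = 1 (F = 0 - (-1) = 0 - 1*(-1) = 0 + 1 = 1)
Y(x) = -1 (Y(x) = (2 + 1/(-⅓))/(1 + 0) = (2 - 3)/1 = -1*1 = -1)
Y(-7)³ = (-1)³ = -1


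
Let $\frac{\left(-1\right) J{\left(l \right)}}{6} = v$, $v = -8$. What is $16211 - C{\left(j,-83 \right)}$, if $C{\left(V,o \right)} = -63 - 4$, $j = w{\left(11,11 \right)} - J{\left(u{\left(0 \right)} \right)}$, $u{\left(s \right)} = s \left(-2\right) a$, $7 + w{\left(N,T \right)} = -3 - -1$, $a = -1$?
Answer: $16278$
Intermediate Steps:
$w{\left(N,T \right)} = -9$ ($w{\left(N,T \right)} = -7 - 2 = -9$)
$u{\left(s \right)} = 2 s$ ($u{\left(s \right)} = s \left(-2\right) \left(-1\right) = - 2 s \left(-1\right) = 2 s$)
$J{\left(l \right)} = 48$ ($J{\left(l \right)} = \left(-6\right) \left(-8\right) = 48$)
$j = -57$ ($j = -9 - 48 = -57$)
$C{\left(V,o \right)} = -67$ ($C{\left(V,o \right)} = -63 - 4 = -67$)
$16211 - C{\left(j,-83 \right)} = 16211 - -67 = 16211 + 67 = 16278$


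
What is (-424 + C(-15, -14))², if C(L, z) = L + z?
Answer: 205209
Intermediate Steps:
(-424 + C(-15, -14))² = (-424 + (-15 - 14))² = (-424 - 29)² = (-453)² = 205209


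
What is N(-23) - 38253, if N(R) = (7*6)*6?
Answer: -38001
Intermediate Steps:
N(R) = 252 (N(R) = 42*6 = 252)
N(-23) - 38253 = 252 - 38253 = -38001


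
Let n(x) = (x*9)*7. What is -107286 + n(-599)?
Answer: -145023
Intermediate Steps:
n(x) = 63*x (n(x) = (9*x)*7 = 63*x)
-107286 + n(-599) = -107286 + 63*(-599) = -107286 - 37737 = -145023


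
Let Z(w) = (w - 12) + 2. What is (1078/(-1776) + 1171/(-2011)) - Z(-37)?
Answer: 81807319/1785768 ≈ 45.811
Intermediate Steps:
Z(w) = -10 + w (Z(w) = (-12 + w) + 2 = -10 + w)
(1078/(-1776) + 1171/(-2011)) - Z(-37) = (1078/(-1776) + 1171/(-2011)) - (-10 - 37) = (1078*(-1/1776) + 1171*(-1/2011)) - 1*(-47) = (-539/888 - 1171/2011) + 47 = -2123777/1785768 + 47 = 81807319/1785768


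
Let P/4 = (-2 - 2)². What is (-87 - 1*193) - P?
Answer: -344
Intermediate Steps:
P = 64 (P = 4*(-2 - 2)² = 4*(-4)² = 4*16 = 64)
(-87 - 1*193) - P = (-87 - 1*193) - 1*64 = (-87 - 193) - 64 = -280 - 64 = -344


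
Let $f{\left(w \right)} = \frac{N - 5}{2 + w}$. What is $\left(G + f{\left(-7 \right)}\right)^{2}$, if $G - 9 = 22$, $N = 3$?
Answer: $\frac{24649}{25} \approx 985.96$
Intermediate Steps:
$f{\left(w \right)} = - \frac{2}{2 + w}$ ($f{\left(w \right)} = \frac{3 - 5}{2 + w} = - \frac{2}{2 + w}$)
$G = 31$ ($G = 9 + 22 = 31$)
$\left(G + f{\left(-7 \right)}\right)^{2} = \left(31 - \frac{2}{2 - 7}\right)^{2} = \left(31 - \frac{2}{-5}\right)^{2} = \left(31 - - \frac{2}{5}\right)^{2} = \left(31 + \frac{2}{5}\right)^{2} = \left(\frac{157}{5}\right)^{2} = \frac{24649}{25}$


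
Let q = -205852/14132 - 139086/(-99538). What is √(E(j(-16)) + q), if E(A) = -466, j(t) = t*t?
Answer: 3*I*√1646081603316631430/175833877 ≈ 21.89*I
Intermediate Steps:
j(t) = t²
q = -2315566628/175833877 (q = -205852*1/14132 - 139086*(-1/99538) = -51463/3533 + 69543/49769 = -2315566628/175833877 ≈ -13.169)
√(E(j(-16)) + q) = √(-466 - 2315566628/175833877) = √(-84254153310/175833877) = 3*I*√1646081603316631430/175833877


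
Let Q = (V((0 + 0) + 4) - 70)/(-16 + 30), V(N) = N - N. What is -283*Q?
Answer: 1415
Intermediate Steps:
V(N) = 0
Q = -5 (Q = (0 - 70)/(-16 + 30) = -70/14 = -70*1/14 = -5)
-283*Q = -283*(-5) = 1415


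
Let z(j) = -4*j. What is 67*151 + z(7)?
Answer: 10089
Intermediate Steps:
67*151 + z(7) = 67*151 - 4*7 = 10117 - 28 = 10089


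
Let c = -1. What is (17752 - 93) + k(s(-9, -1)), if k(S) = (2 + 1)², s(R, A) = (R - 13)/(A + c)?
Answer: 17668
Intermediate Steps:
s(R, A) = (-13 + R)/(-1 + A) (s(R, A) = (R - 13)/(A - 1) = (-13 + R)/(-1 + A))
k(S) = 9 (k(S) = 3² = 9)
(17752 - 93) + k(s(-9, -1)) = (17752 - 93) + 9 = 17659 + 9 = 17668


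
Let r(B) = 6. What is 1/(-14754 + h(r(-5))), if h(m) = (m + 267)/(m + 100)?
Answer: -106/1563651 ≈ -6.7790e-5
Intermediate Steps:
h(m) = (267 + m)/(100 + m)
1/(-14754 + h(r(-5))) = 1/(-14754 + (267 + 6)/(100 + 6)) = 1/(-14754 + 273/106) = 1/(-1563651/106) = -106/1563651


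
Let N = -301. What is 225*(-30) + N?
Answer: -7051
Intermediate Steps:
225*(-30) + N = 225*(-30) - 301 = -6750 - 301 = -7051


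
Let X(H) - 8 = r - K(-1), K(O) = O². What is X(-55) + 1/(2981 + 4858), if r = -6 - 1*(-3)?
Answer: 31357/7839 ≈ 4.0001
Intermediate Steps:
r = -3 (r = -6 + 3 = -3)
X(H) = 4 (X(H) = 8 + (-3 - 1*(-1)²) = 8 + (-3 - 1*1) = 8 + (-3 - 1) = 8 - 4 = 4)
X(-55) + 1/(2981 + 4858) = 4 + 1/(2981 + 4858) = 4 + 1/7839 = 31357/7839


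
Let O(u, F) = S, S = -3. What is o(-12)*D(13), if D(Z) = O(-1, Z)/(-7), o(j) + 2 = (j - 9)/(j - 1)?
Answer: -15/91 ≈ -0.16484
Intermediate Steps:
O(u, F) = -3
o(j) = -2 + (-9 + j)/(-1 + j) (o(j) = -2 + (j - 9)/(j - 1) = -2 + (-9 + j)/(-1 + j))
D(Z) = 3/7 (D(Z) = -3/(-7) = -3*(-⅐) = 3/7)
o(-12)*D(13) = ((-7 - 1*(-12))/(-1 - 12))*(3/7) = ((-7 + 12)/(-13))*(3/7) = -1/13*5*(3/7) = -5/13*3/7 = -15/91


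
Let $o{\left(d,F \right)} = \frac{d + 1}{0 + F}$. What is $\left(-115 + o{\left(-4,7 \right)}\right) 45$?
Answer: $- \frac{36360}{7} \approx -5194.3$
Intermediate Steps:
$o{\left(d,F \right)} = \frac{1 + d}{F}$
$\left(-115 + o{\left(-4,7 \right)}\right) 45 = \left(-115 + \frac{1 - 4}{7}\right) 45 = \left(-115 + \frac{1}{7} \left(-3\right)\right) 45 = \left(-115 - \frac{3}{7}\right) 45 = \left(- \frac{808}{7}\right) 45 = - \frac{36360}{7}$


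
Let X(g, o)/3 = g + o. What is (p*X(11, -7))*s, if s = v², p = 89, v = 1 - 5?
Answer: 17088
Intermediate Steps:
v = -4
X(g, o) = 3*g + 3*o (X(g, o) = 3*(g + o) = 3*g + 3*o)
s = 16 (s = (-4)² = 16)
(p*X(11, -7))*s = (89*(3*11 + 3*(-7)))*16 = (89*(33 - 21))*16 = (89*12)*16 = 1068*16 = 17088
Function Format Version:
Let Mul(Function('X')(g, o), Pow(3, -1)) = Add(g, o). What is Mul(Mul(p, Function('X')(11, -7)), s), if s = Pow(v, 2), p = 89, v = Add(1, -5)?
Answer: 17088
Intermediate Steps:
v = -4
Function('X')(g, o) = Add(Mul(3, g), Mul(3, o)) (Function('X')(g, o) = Mul(3, Add(g, o)) = Add(Mul(3, g), Mul(3, o)))
s = 16 (s = Pow(-4, 2) = 16)
Mul(Mul(p, Function('X')(11, -7)), s) = Mul(Mul(89, Add(Mul(3, 11), Mul(3, -7))), 16) = Mul(Mul(89, Add(33, -21)), 16) = Mul(Mul(89, 12), 16) = Mul(1068, 16) = 17088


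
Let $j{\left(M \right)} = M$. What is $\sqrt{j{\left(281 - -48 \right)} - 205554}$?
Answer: $5 i \sqrt{8209} \approx 453.02 i$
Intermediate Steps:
$\sqrt{j{\left(281 - -48 \right)} - 205554} = \sqrt{\left(281 - -48\right) - 205554} = \sqrt{\left(281 + 48\right) - 205554} = \sqrt{329 - 205554} = \sqrt{-205225} = 5 i \sqrt{8209}$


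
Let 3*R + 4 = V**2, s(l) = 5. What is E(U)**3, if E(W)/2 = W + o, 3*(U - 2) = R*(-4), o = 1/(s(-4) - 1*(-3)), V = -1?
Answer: 571787/1728 ≈ 330.90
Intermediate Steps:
R = -1 (R = -4/3 + (1/3)*(-1)**2 = -4/3 + (1/3)*1 = -4/3 + 1/3 = -1)
o = 1/8 (o = 1/(5 - 1*(-3)) = 1/(5 + 3) = 1/8 ≈ 0.12500)
U = 10/3 (U = 2 + (-1*(-4))/3 = 2 + (1/3)*4 = 2 + 4/3 = 10/3 ≈ 3.3333)
E(W) = 1/4 + 2*W (E(W) = 2*(W + 1/8) = 2*(1/8 + W) = 1/4 + 2*W)
E(U)**3 = (1/4 + 2*(10/3))**3 = (1/4 + 20/3)**3 = (83/12)**3 = 571787/1728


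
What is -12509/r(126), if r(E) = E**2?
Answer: -1787/2268 ≈ -0.78792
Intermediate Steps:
-12509/r(126) = -12509/(126**2) = -12509/15876 = -12509*1/15876 = -1787/2268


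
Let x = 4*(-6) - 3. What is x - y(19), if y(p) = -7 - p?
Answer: -1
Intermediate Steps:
x = -27 (x = -24 - 3 = -27)
x - y(19) = -27 - (-7 - 1*19) = -27 - (-7 - 19) = -27 - 1*(-26) = -27 + 26 = -1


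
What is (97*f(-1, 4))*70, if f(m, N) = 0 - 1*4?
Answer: -27160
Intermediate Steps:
f(m, N) = -4 (f(m, N) = 0 - 4 = -4)
(97*f(-1, 4))*70 = (97*(-4))*70 = -388*70 = -27160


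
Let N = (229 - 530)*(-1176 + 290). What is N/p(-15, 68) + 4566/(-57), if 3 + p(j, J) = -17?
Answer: -2548737/190 ≈ -13414.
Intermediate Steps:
p(j, J) = -20 (p(j, J) = -3 - 17 = -20)
N = 266686 (N = -301*(-886) = 266686)
N/p(-15, 68) + 4566/(-57) = 266686/(-20) + 4566/(-57) = 266686*(-1/20) + 4566*(-1/57) = -133343/10 - 1522/19 = -2548737/190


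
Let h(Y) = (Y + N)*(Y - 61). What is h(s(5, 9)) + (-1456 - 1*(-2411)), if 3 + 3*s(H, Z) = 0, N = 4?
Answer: 769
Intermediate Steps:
s(H, Z) = -1 (s(H, Z) = -1 + (⅓)*0 = -1 + 0 = -1)
h(Y) = (-61 + Y)*(4 + Y) (h(Y) = (Y + 4)*(Y - 61) = (4 + Y)*(-61 + Y) = (-61 + Y)*(4 + Y))
h(s(5, 9)) + (-1456 - 1*(-2411)) = (-244 + (-1)² - 57*(-1)) + (-1456 - 1*(-2411)) = (-244 + 1 + 57) + (-1456 + 2411) = -186 + 955 = 769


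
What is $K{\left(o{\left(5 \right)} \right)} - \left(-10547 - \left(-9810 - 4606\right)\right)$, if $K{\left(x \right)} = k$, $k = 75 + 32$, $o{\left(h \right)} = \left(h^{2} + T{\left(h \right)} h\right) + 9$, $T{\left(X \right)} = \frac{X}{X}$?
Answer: $-3762$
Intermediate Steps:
$T{\left(X \right)} = 1$
$o{\left(h \right)} = 9 + h + h^{2}$ ($o{\left(h \right)} = \left(h^{2} + 1 h\right) + 9 = \left(h^{2} + h\right) + 9 = \left(h + h^{2}\right) + 9 = 9 + h + h^{2}$)
$k = 107$
$K{\left(x \right)} = 107$
$K{\left(o{\left(5 \right)} \right)} - \left(-10547 - \left(-9810 - 4606\right)\right) = 107 - \left(-10547 - \left(-9810 - 4606\right)\right) = 107 - \left(-10547 - -14416\right) = 107 - \left(-10547 + 14416\right) = 107 - 3869 = -3762$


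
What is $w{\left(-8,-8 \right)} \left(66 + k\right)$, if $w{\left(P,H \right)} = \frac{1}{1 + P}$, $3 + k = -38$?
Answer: $- \frac{25}{7} \approx -3.5714$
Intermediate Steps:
$k = -41$ ($k = -3 - 38 = -41$)
$w{\left(-8,-8 \right)} \left(66 + k\right) = \frac{66 - 41}{1 - 8} = \frac{1}{-7} \cdot 25 = \left(- \frac{1}{7}\right) 25 = - \frac{25}{7}$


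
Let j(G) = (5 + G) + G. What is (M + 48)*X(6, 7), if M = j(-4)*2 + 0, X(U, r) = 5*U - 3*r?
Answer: 378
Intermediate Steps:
j(G) = 5 + 2*G
X(U, r) = -3*r + 5*U
M = -6 (M = (5 + 2*(-4))*2 + 0 = (5 - 8)*2 + 0 = -3*2 + 0 = -6 + 0 = -6)
(M + 48)*X(6, 7) = (-6 + 48)*(-3*7 + 5*6) = 42*(-21 + 30) = 42*9 = 378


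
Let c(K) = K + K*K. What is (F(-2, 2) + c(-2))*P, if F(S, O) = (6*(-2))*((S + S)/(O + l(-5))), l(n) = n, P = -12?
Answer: 168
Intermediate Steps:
c(K) = K + K²
F(S, O) = -24*S/(-5 + O) (F(S, O) = (6*(-2))*((S + S)/(O - 5)) = -12*2*S/(-5 + O) = -24*S/(-5 + O))
(F(-2, 2) + c(-2))*P = (-24*(-2)/(-5 + 2) - 2*(1 - 2))*(-12) = (-24*(-2)/(-3) - 2*(-1))*(-12) = (-24*(-2)*(-⅓) + 2)*(-12) = (-16 + 2)*(-12) = -14*(-12) = 168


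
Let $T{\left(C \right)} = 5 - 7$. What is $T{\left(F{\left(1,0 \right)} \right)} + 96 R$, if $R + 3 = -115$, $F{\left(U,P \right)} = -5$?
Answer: $-11330$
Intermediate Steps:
$T{\left(C \right)} = -2$ ($T{\left(C \right)} = 5 - 7 = -2$)
$R = -118$ ($R = -3 - 115 = -118$)
$T{\left(F{\left(1,0 \right)} \right)} + 96 R = -2 + 96 \left(-118\right) = -2 - 11328 = -11330$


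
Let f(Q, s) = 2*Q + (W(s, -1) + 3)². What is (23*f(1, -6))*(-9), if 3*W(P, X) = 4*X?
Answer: -989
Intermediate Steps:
W(P, X) = 4*X/3 (W(P, X) = (4*X)/3 = 4*X/3)
f(Q, s) = 25/9 + 2*Q (f(Q, s) = 2*Q + ((4/3)*(-1) + 3)² = 2*Q + (-4/3 + 3)² = 2*Q + (5/3)² = 2*Q + 25/9 = 25/9 + 2*Q)
(23*f(1, -6))*(-9) = (23*(25/9 + 2*1))*(-9) = (23*(25/9 + 2))*(-9) = (23*(43/9))*(-9) = (989/9)*(-9) = -989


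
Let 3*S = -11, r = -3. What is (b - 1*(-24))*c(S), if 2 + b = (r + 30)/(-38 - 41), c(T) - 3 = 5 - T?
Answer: 59885/237 ≈ 252.68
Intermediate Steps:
S = -11/3 (S = (⅓)*(-11) = -11/3 ≈ -3.6667)
c(T) = 8 - T (c(T) = 3 + (5 - T) = 8 - T)
b = -185/79 (b = -2 + (-3 + 30)/(-38 - 41) = -2 + 27/(-79) = -2 + 27*(-1/79) = -2 - 27/79 = -185/79 ≈ -2.3418)
(b - 1*(-24))*c(S) = (-185/79 - 1*(-24))*(8 - 1*(-11/3)) = (-185/79 + 24)*(8 + 11/3) = (1711/79)*(35/3) = 59885/237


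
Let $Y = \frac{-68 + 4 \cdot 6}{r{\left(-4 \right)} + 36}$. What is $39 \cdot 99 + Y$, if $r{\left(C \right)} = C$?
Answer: $\frac{30877}{8} \approx 3859.6$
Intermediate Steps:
$Y = - \frac{11}{8}$ ($Y = \frac{-68 + 4 \cdot 6}{-4 + 36} = \frac{-68 + 24}{32} = \left(-44\right) \frac{1}{32} = - \frac{11}{8} \approx -1.375$)
$39 \cdot 99 + Y = 39 \cdot 99 - \frac{11}{8} = 3861 - \frac{11}{8} = \frac{30877}{8}$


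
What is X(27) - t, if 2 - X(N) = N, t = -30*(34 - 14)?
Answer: 575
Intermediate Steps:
t = -600 (t = -30*20 = -600)
X(N) = 2 - N
X(27) - t = (2 - 1*27) - 1*(-600) = (2 - 27) + 600 = -25 + 600 = 575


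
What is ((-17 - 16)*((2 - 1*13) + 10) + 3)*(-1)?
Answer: -36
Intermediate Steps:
((-17 - 16)*((2 - 1*13) + 10) + 3)*(-1) = (-33*((2 - 13) + 10) + 3)*(-1) = (-33*(-11 + 10) + 3)*(-1) = (-33*(-1) + 3)*(-1) = (33 + 3)*(-1) = 36*(-1) = -36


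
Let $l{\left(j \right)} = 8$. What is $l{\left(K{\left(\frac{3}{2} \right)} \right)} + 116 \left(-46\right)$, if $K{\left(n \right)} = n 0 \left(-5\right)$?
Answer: $-5328$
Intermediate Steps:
$K{\left(n \right)} = 0$ ($K{\left(n \right)} = 0 \left(-5\right) = 0$)
$l{\left(K{\left(\frac{3}{2} \right)} \right)} + 116 \left(-46\right) = 8 + 116 \left(-46\right) = 8 - 5336 = -5328$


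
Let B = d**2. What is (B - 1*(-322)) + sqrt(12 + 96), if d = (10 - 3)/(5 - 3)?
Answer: 1337/4 + 6*sqrt(3) ≈ 344.64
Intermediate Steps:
d = 7/2 ≈ 3.5000
B = 49/4 (B = (7/2)**2 = 49/4 ≈ 12.250)
(B - 1*(-322)) + sqrt(12 + 96) = (49/4 - 1*(-322)) + sqrt(12 + 96) = (49/4 + 322) + sqrt(108) = 1337/4 + 6*sqrt(3)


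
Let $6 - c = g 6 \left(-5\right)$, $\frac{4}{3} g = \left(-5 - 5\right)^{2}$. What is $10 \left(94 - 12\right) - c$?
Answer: $-1436$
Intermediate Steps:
$g = 75$ ($g = \frac{3 \left(-5 - 5\right)^{2}}{4} = \frac{3 \left(-10\right)^{2}}{4} = \frac{3}{4} \cdot 100 = 75$)
$c = 2256$ ($c = 6 - 75 \cdot 6 \left(-5\right) = 6 - 450 \left(-5\right) = 6 - -2250 = 6 + 2250 = 2256$)
$10 \left(94 - 12\right) - c = 10 \left(94 - 12\right) - 2256 = 10 \cdot 82 - 2256 = 820 - 2256 = -1436$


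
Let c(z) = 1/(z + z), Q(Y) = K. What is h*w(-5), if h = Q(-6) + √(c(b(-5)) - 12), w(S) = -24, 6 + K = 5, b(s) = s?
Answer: 24 - 132*I*√10/5 ≈ 24.0 - 83.484*I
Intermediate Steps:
K = -1 (K = -6 + 5 = -1)
Q(Y) = -1
c(z) = 1/(2*z)
h = -1 + 11*I*√10/10 (h = -1 + √((½)/(-5) - 12) = -1 + √((½)*(-⅕) - 12) = -1 + √(-⅒ - 12) = -1 + √(-121/10) = -1 + 11*I*√10/10 ≈ -1.0 + 3.4785*I)
h*w(-5) = (-1 + 11*I*√10/10)*(-24) = 24 - 132*I*√10/5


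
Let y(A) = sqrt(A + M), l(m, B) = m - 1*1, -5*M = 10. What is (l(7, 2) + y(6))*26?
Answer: 208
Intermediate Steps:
M = -2 (M = -1/5*10 = -2)
l(m, B) = -1 + m (l(m, B) = m - 1 = -1 + m)
y(A) = sqrt(-2 + A) (y(A) = sqrt(A - 2) = sqrt(-2 + A))
(l(7, 2) + y(6))*26 = ((-1 + 7) + sqrt(-2 + 6))*26 = (6 + sqrt(4))*26 = (6 + 2)*26 = 8*26 = 208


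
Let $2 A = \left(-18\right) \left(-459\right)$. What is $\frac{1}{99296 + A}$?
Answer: $\frac{1}{103427} \approx 9.6687 \cdot 10^{-6}$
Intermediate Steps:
$A = 4131$ ($A = \frac{\left(-18\right) \left(-459\right)}{2} = \frac{1}{2} \cdot 8262 = 4131$)
$\frac{1}{99296 + A} = \frac{1}{99296 + 4131} = \frac{1}{103427}$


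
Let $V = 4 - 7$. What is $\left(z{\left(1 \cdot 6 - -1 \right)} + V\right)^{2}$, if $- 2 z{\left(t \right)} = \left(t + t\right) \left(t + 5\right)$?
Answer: $7569$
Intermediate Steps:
$z{\left(t \right)} = - t \left(5 + t\right)$ ($z{\left(t \right)} = - \frac{\left(t + t\right) \left(t + 5\right)}{2} = - \frac{2 t \left(5 + t\right)}{2} = - t \left(5 + t\right)$)
$V = -3$ ($V = 4 - 7 = -3$)
$\left(z{\left(1 \cdot 6 - -1 \right)} + V\right)^{2} = \left(- \left(1 \cdot 6 - -1\right) \left(5 + \left(1 \cdot 6 - -1\right)\right) - 3\right)^{2} = \left(- \left(6 + \left(-4 + 5\right)\right) \left(5 + \left(6 + \left(-4 + 5\right)\right)\right) - 3\right)^{2} = \left(- \left(6 + 1\right) \left(5 + \left(6 + 1\right)\right) - 3\right)^{2} = \left(\left(-1\right) 7 \left(5 + 7\right) - 3\right)^{2} = \left(\left(-1\right) 7 \cdot 12 - 3\right)^{2} = \left(-84 - 3\right)^{2} = \left(-87\right)^{2} = 7569$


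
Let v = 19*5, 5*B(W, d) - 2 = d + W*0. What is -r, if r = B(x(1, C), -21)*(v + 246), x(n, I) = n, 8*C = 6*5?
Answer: 6479/5 ≈ 1295.8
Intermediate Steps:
C = 15/4 (C = (6*5)/8 = (1/8)*30 = 15/4 ≈ 3.7500)
B(W, d) = 2/5 + d/5 (B(W, d) = 2/5 + (d + W*0)/5 = 2/5 + (d + 0)/5 = 2/5 + d/5)
v = 95
r = -6479/5 (r = (2/5 + (1/5)*(-21))*(95 + 246) = (2/5 - 21/5)*341 = -19/5*341 = -6479/5 ≈ -1295.8)
-r = -1*(-6479/5) = 6479/5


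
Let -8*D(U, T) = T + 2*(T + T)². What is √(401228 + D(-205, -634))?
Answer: I*√2595/2 ≈ 25.471*I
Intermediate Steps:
D(U, T) = -T² - T/8 (D(U, T) = -(T + 2*(T + T)²)/8 = -(T + 2*(2*T)²)/8 = -(T + 2*(4*T²))/8 = -(T + 8*T²)/8 = -T² - T/8)
√(401228 + D(-205, -634)) = √(401228 - 1*(-634)*(⅛ - 634)) = √(401228 - 1*(-634)*(-5071/8)) = √(401228 - 1607507/4) = √(-2595/4) = I*√2595/2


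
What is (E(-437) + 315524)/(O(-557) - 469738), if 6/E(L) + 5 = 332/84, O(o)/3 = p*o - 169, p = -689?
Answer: 3470701/7491814 ≈ 0.46327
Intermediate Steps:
O(o) = -507 - 2067*o (O(o) = 3*(-689*o - 169) = 3*(-169 - 689*o) = -507 - 2067*o)
E(L) = -63/11 (E(L) = 6/(-5 + 332/84) = 6/(-5 + 332*(1/84)) = 6/(-5 + 83/21) = 6/(-22/21) = 6*(-21/22) = -63/11)
(E(-437) + 315524)/(O(-557) - 469738) = (-63/11 + 315524)/((-507 - 2067*(-557)) - 469738) = 3470701/(11*((-507 + 1151319) - 469738)) = 3470701/(11*(1150812 - 469738)) = (3470701/11)/681074 = (3470701/11)*(1/681074) = 3470701/7491814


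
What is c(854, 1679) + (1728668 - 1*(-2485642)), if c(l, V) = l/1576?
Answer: 3320876707/788 ≈ 4.2143e+6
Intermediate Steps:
c(l, V) = l/1576 (c(l, V) = l*(1/1576) = l/1576)
c(854, 1679) + (1728668 - 1*(-2485642)) = (1/1576)*854 + (1728668 - 1*(-2485642)) = 427/788 + (1728668 + 2485642) = 427/788 + 4214310 = 3320876707/788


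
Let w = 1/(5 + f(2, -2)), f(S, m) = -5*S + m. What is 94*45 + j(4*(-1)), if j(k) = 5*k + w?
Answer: 29469/7 ≈ 4209.9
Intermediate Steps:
f(S, m) = m - 5*S
w = -⅐ (w = 1/(5 + (-2 - 5*2)) = 1/(5 + (-2 - 10)) = 1/(5 - 12) = 1/(-7) = -⅐ ≈ -0.14286)
j(k) = -⅐ + 5*k (j(k) = 5*k - ⅐ = -⅐ + 5*k)
94*45 + j(4*(-1)) = 94*45 + (-⅐ + 5*(4*(-1))) = 4230 + (-⅐ + 5*(-4)) = 4230 + (-⅐ - 20) = 4230 - 141/7 = 29469/7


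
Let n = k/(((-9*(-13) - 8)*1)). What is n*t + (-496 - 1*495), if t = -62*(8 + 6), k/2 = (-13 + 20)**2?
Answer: -193083/109 ≈ -1771.4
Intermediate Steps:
k = 98 (k = 2*(-13 + 20)**2 = 2*7**2 = 2*49 = 98)
t = -868 (t = -62*14 = -868)
n = 98/109 (n = 98/(((-9*(-13) - 8)*1)) = 98/(((117 - 8)*1)) = 98/((109*1)) = 98/109 ≈ 0.89908)
n*t + (-496 - 1*495) = (98/109)*(-868) + (-496 - 1*495) = -85064/109 + (-496 - 495) = -85064/109 - 991 = -193083/109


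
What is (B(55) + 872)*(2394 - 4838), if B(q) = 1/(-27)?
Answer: -57539092/27 ≈ -2.1311e+6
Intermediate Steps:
B(q) = -1/27
(B(55) + 872)*(2394 - 4838) = (-1/27 + 872)*(2394 - 4838) = (23543/27)*(-2444) = -57539092/27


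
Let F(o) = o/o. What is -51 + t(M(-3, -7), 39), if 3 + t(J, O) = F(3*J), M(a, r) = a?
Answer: -53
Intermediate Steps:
F(o) = 1
t(J, O) = -2 (t(J, O) = -3 + 1 = -2)
-51 + t(M(-3, -7), 39) = -51 - 2 = -53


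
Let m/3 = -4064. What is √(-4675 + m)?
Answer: I*√16867 ≈ 129.87*I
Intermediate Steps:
m = -12192 (m = 3*(-4064) = -12192)
√(-4675 + m) = √(-4675 - 12192) = √(-16867) = I*√16867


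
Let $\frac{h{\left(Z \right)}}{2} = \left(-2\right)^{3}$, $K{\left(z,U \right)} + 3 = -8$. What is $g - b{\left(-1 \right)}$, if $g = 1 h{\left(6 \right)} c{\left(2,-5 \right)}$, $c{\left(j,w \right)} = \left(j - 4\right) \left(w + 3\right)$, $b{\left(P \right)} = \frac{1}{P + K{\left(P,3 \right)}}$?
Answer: $- \frac{767}{12} \approx -63.917$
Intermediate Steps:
$K{\left(z,U \right)} = -11$ ($K{\left(z,U \right)} = -3 - 8 = -11$)
$b{\left(P \right)} = \frac{1}{-11 + P}$ ($b{\left(P \right)} = \frac{1}{P - 11} = \frac{1}{-11 + P}$)
$c{\left(j,w \right)} = \left(-4 + j\right) \left(3 + w\right)$
$h{\left(Z \right)} = -16$ ($h{\left(Z \right)} = 2 \left(-2\right)^{3} = 2 \left(-8\right) = -16$)
$g = -64$ ($g = 1 \left(-16\right) \left(-12 - -20 + 3 \cdot 2 + 2 \left(-5\right)\right) = - 16 \left(-12 + 20 + 6 - 10\right) = \left(-16\right) 4 = -64$)
$g - b{\left(-1 \right)} = -64 - \frac{1}{-11 - 1} = -64 - \frac{1}{-12} = -64 - - \frac{1}{12} = -64 + \frac{1}{12} = - \frac{767}{12}$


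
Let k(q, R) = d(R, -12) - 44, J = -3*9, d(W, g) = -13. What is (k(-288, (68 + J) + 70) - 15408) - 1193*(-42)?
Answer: 34641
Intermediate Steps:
J = -27
k(q, R) = -57 (k(q, R) = -13 - 44 = -57)
(k(-288, (68 + J) + 70) - 15408) - 1193*(-42) = (-57 - 15408) - 1193*(-42) = -15465 + 50106 = 34641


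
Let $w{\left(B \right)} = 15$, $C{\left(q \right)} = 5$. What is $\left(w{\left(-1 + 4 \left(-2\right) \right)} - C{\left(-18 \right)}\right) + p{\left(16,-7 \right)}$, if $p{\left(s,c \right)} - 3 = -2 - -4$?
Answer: $15$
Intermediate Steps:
$p{\left(s,c \right)} = 5$ ($p{\left(s,c \right)} = 3 - -2 = 3 + \left(-2 + 4\right) = 3 + 2 = 5$)
$\left(w{\left(-1 + 4 \left(-2\right) \right)} - C{\left(-18 \right)}\right) + p{\left(16,-7 \right)} = \left(15 - 5\right) + 5 = 10 + 5 = 15$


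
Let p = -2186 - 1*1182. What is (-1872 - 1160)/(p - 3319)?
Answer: 3032/6687 ≈ 0.45342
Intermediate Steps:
p = -3368 (p = -2186 - 1182 = -3368)
(-1872 - 1160)/(p - 3319) = (-1872 - 1160)/(-3368 - 3319) = -3032/(-6687) = -3032*(-1/6687) = 3032/6687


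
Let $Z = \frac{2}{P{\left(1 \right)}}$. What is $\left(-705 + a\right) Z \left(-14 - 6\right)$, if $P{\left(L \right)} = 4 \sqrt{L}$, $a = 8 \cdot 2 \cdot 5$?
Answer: $6250$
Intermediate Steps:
$a = 80$ ($a = 16 \cdot 5 = 80$)
$Z = \frac{1}{2}$ ($Z = \frac{2}{4 \sqrt{1}} = \frac{2}{4 \cdot 1} = \frac{2}{4} = 2 \cdot \frac{1}{4} = \frac{1}{2} \approx 0.5$)
$\left(-705 + a\right) Z \left(-14 - 6\right) = \left(-705 + 80\right) \frac{-14 - 6}{2} = - 625 \cdot \frac{1}{2} \left(-20\right) = \left(-625\right) \left(-10\right) = 6250$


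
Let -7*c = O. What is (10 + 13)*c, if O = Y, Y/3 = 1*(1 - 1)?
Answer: 0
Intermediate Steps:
Y = 0 (Y = 3*(1*(1 - 1)) = 3*(1*0) = 3*0 = 0)
O = 0
c = 0 (c = -⅐*0 = 0)
(10 + 13)*c = (10 + 13)*0 = 23*0 = 0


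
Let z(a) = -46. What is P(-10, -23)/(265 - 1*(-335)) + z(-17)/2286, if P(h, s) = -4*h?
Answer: 266/5715 ≈ 0.046544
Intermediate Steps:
P(-10, -23)/(265 - 1*(-335)) + z(-17)/2286 = (-4*(-10))/(265 - 1*(-335)) - 46/2286 = 40/(265 + 335) - 46*1/2286 = 40/600 - 23/1143 = 40*(1/600) - 23/1143 = 1/15 - 23/1143 = 266/5715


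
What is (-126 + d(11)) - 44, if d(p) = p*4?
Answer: -126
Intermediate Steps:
d(p) = 4*p
(-126 + d(11)) - 44 = (-126 + 4*11) - 44 = (-126 + 44) - 44 = -82 - 44 = -126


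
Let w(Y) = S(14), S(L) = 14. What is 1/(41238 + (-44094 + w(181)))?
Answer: -1/2842 ≈ -0.00035186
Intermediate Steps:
w(Y) = 14
1/(41238 + (-44094 + w(181))) = 1/(41238 + (-44094 + 14)) = 1/(41238 - 44080) = 1/(-2842) = -1/2842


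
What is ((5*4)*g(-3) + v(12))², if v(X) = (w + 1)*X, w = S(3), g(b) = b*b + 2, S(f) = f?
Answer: 71824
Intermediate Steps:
g(b) = 2 + b² (g(b) = b² + 2 = 2 + b²)
w = 3
v(X) = 4*X (v(X) = (3 + 1)*X = 4*X)
((5*4)*g(-3) + v(12))² = ((5*4)*(2 + (-3)²) + 4*12)² = (20*(2 + 9) + 48)² = (20*11 + 48)² = (220 + 48)² = 268² = 71824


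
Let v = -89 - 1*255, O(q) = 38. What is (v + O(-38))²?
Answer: 93636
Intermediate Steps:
v = -344 (v = -89 - 255 = -344)
(v + O(-38))² = (-344 + 38)² = (-306)² = 93636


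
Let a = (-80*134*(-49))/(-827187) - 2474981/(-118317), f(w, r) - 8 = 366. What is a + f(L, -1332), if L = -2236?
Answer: 4287623208337/10874476031 ≈ 394.28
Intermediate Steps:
f(w, r) = 374 (f(w, r) = 8 + 366 = 374)
a = 220569172743/10874476031 (a = -10720*(-49)*(-1/827187) - 2474981*(-1/118317) = 525280*(-1/827187) + 2474981/118317 = -525280/827187 + 2474981/118317 = 220569172743/10874476031 ≈ 20.283)
a + f(L, -1332) = 220569172743/10874476031 + 374 = 4287623208337/10874476031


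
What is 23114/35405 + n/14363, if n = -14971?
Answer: -198061873/508522015 ≈ -0.38949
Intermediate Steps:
23114/35405 + n/14363 = 23114/35405 - 14971/14363 = -198061873/508522015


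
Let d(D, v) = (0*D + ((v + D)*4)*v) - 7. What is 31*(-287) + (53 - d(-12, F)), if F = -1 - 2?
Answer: -9017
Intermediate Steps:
F = -3
d(D, v) = -7 + v*(4*D + 4*v) (d(D, v) = (0 + ((D + v)*4)*v) - 7 = (0 + (4*D + 4*v)*v) - 7 = (0 + v*(4*D + 4*v)) - 7 = v*(4*D + 4*v) - 7 = -7 + v*(4*D + 4*v))
31*(-287) + (53 - d(-12, F)) = 31*(-287) + (53 - (-7 + 4*(-3)**2 + 4*(-12)*(-3))) = -8897 + (53 - (-7 + 4*9 + 144)) = -8897 + (53 - (-7 + 36 + 144)) = -8897 + (53 - 1*173) = -8897 + (53 - 173) = -8897 - 120 = -9017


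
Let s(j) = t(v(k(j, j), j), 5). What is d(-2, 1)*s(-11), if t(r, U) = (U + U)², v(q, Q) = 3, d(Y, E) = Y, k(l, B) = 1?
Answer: -200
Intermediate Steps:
t(r, U) = 4*U² (t(r, U) = (2*U)² = 4*U²)
s(j) = 100 (s(j) = 4*5² = 4*25 = 100)
d(-2, 1)*s(-11) = -2*100 = -200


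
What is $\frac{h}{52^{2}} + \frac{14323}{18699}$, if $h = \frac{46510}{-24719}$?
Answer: $\frac{478241075179}{624922225512} \approx 0.76528$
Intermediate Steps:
$h = - \frac{46510}{24719}$ ($h = 46510 \left(- \frac{1}{24719}\right) = - \frac{46510}{24719} \approx -1.8815$)
$\frac{h}{52^{2}} + \frac{14323}{18699} = - \frac{46510}{24719 \cdot 52^{2}} + \frac{14323}{18699} = - \frac{46510}{24719 \cdot 2704} + 14323 \cdot \frac{1}{18699} = \left(- \frac{46510}{24719}\right) \frac{1}{2704} + \frac{14323}{18699} = - \frac{23255}{33420088} + \frac{14323}{18699} = \frac{478241075179}{624922225512}$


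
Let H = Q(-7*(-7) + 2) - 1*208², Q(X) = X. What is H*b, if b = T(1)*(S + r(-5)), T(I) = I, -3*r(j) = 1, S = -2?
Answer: 302491/3 ≈ 1.0083e+5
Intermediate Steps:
r(j) = -⅓ (r(j) = -⅓*1 = -⅓)
b = -7/3 (b = 1*(-2 - ⅓) = 1*(-7/3) = -7/3 ≈ -2.3333)
H = -43213 (H = (-7*(-7) + 2) - 1*208² = (49 + 2) - 1*43264 = 51 - 43264 = -43213)
H*b = -43213*(-7/3) = 302491/3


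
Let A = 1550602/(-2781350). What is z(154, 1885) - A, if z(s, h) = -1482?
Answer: -2060205049/1390675 ≈ -1481.4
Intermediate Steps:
A = -775301/1390675 (A = 1550602*(-1/2781350) = -775301/1390675 ≈ -0.55750)
z(154, 1885) - A = -1482 - 1*(-775301/1390675) = -1482 + 775301/1390675 = -2060205049/1390675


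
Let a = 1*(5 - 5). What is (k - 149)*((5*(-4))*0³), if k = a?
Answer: 0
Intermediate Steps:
a = 0 (a = 1*0 = 0)
k = 0
(k - 149)*((5*(-4))*0³) = (0 - 149)*((5*(-4))*0³) = -(-2980)*0 = -149*0 = 0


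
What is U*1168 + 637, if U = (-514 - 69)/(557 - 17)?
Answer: -84241/135 ≈ -624.01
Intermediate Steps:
U = -583/540 ≈ -1.0796
U*1168 + 637 = -583/540*1168 + 637 = -170236/135 + 637 = -84241/135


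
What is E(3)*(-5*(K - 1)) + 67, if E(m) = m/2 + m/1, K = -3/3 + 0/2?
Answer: 112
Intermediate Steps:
K = -1 (K = -3*⅓ + 0*(½) = -1 + 0 = -1)
E(m) = 3*m/2 (E(m) = m*(½) + m*1 = m/2 + m = 3*m/2)
E(3)*(-5*(K - 1)) + 67 = ((3/2)*3)*(-5*(-1 - 1)) + 67 = 9*(-5*(-2))/2 + 67 = (9/2)*10 + 67 = 45 + 67 = 112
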